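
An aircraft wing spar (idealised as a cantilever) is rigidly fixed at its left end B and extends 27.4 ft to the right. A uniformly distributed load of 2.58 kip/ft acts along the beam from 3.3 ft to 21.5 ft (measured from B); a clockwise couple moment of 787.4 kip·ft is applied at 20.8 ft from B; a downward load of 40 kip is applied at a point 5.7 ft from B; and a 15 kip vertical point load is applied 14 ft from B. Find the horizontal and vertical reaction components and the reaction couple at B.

Resultant of the distributed load: 2.58 × 18.2 = 46.956 kip at 12.4 ft from B.
ΣF_x = 0: B_x = 0.
ΣF_y = 0: B_y − 2.58·18.2 − 40 − 15 = 0 → B_y = 102.0 kip.
ΣM about B: M_B − (2.58·18.2)·12.4 − 787.4 − 40·5.7 − 15·14 = 0 → M_B = 1808 kip·ft.

B_x = 0, B_y = 102.0 kip, M_B = 1808 kip·ft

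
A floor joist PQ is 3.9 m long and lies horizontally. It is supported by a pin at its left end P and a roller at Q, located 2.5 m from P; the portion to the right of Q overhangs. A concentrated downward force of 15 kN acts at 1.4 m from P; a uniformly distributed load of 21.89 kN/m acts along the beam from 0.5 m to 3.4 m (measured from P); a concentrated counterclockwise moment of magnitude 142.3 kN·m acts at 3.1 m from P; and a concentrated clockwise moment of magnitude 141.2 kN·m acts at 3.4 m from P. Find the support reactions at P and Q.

P_x = 0, P_y = 21.01 kN, Q_y = 57.48 kN

Resultant of the distributed load: 21.89 × 2.9 = 63.481 kN at 1.95 m from P.
Moments about P: Q_y·2.5 − 15·1.4 − (21.89·2.9)·1.95 + 142.3 − 141.2 = 0 → Q_y = 143.68795/2.5 = 57.4752 ≈ 57.48 kN.
ΣF_y = 0: P_y + 57.4752 − 15 − 21.89·2.9 = 0 → P_y = 21.01 kN.
ΣF_x = 0: no horizontal applied forces, so P_x = 0.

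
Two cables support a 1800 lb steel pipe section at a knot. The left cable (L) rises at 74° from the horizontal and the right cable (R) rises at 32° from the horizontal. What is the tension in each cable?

T_L = 1588 lb, T_R = 516.1 lb

ΣF_x = 0: −T_L·cos74° + T_R·cos32° = 0 → T_R = 0.325026·T_L.
ΣF_y = 0: T_L·sin74° + T_R·sin32° = 1800.
Substitute: T_L·(0.961262 + 0.325026·0.529919) = 1800 → T_L = 1588 lb.
Then T_R = 0.325026 × 1588 = 516.1 lb.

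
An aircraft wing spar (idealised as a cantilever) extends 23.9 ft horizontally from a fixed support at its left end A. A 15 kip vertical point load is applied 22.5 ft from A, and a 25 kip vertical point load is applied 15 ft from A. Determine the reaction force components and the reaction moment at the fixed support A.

ΣF_x = 0: A_x = 0.
ΣF_y = 0: A_y − 15 − 25 = 0 → A_y = 40.00 kip.
ΣM about A: M_A − 15·22.5 − 25·15 = 0 → M_A = 712.5 kip·ft.

A_x = 0, A_y = 40.00 kip, M_A = 712.5 kip·ft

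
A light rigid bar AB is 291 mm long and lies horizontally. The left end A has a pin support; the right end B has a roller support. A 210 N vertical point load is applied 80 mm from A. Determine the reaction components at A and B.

ΣM about A: B_y·291 − 210·80 = 0 → B_y = 16800/291 = 57.732 ≈ 57.73 N.
ΣF_y = 0: A_y + 57.732 − 210 = 0 → A_y = 152.3 N.
ΣF_x = 0: no horizontal applied forces, so A_x = 0.

A_x = 0, A_y = 152.3 N, B_y = 57.73 N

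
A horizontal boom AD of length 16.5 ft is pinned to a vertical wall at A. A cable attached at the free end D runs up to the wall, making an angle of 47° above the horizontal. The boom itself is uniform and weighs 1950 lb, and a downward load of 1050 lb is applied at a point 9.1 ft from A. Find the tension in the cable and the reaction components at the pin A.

ΣM about A: T·sin47°·16.5 − 1950·8.25 − 1050·9.1 = 0 → T = 25642.5/(16.5·0.731354) = 2124.95 ≈ 2125 lb.
ΣF_x = 0: A_x − T·cos47° = 0 → A_x = 2124.95 × 0.681998 = 1449 lb.
ΣF_y = 0: A_y + T·sin47° − 1950 − 1050 = 0 → A_y = 3000 − 2124.95 × 0.731354 = 1446 lb.

T = 2125 lb, A_x = 1449 lb, A_y = 1446 lb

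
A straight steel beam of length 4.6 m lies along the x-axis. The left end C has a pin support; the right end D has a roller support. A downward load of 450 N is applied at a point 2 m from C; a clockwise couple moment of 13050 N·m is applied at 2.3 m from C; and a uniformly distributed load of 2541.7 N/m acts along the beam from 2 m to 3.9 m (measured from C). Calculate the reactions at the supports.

Resultant of the distributed load: 2541.7 × 1.9 = 4829.23 N at 2.95 m from C.
Taking moments about C: D_y·4.6 − 450·2 − 13050 − (2541.7·1.9)·2.95 = 0 → D_y = 28196.2285/4.6 = 6129.61 ≈ 6130 N.
ΣF_y = 0: C_y + 6129.61 − 450 − 2541.7·1.9 = 0 → C_y = -850.4 N.
ΣF_x = 0: no horizontal applied forces, so C_x = 0.

C_x = 0, C_y = -850.4 N, D_y = 6130 N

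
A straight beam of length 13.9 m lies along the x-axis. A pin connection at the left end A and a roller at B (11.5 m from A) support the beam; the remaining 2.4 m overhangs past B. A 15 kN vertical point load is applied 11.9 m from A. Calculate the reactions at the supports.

A_x = 0, A_y = -0.5217 kN, B_y = 15.52 kN

Moments about A: B_y·11.5 − 15·11.9 = 0 → B_y = 178.5/11.5 = 15.5217 ≈ 15.52 kN.
ΣF_y = 0: A_y + 15.5217 − 15 = 0 → A_y = -0.5217 kN.
ΣF_x = 0: no horizontal applied forces, so A_x = 0.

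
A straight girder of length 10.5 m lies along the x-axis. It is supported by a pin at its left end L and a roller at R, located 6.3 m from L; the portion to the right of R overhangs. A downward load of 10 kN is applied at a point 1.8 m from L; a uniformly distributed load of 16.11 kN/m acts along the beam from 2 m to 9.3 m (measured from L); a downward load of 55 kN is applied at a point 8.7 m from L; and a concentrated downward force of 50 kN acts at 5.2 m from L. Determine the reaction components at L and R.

L_x = 0, L_y = 7.054 kN, R_y = 225.5 kN

Resultant of the distributed load: 16.11 × 7.3 = 117.603 kN at 5.65 m from L.
ΣM about L: R_y·6.3 − 10·1.8 − (16.11·7.3)·5.65 − 55·8.7 − 50·5.2 = 0 → R_y = 1420.95695/6.3 = 225.549 ≈ 225.5 kN.
ΣF_y = 0: L_y + 225.549 − 10 − 16.11·7.3 − 55 − 50 = 0 → L_y = 7.054 kN.
ΣF_x = 0: no horizontal applied forces, so L_x = 0.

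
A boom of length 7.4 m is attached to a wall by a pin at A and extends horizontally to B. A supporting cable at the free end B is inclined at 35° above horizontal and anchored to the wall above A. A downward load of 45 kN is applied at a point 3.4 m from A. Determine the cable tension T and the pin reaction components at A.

T = 36.05 kN, A_x = 29.53 kN, A_y = 24.32 kN

ΣM about A: T·sin35°·7.4 − 45·3.4 = 0 → T = 153/(7.4·0.573576) = 36.047 ≈ 36.05 kN.
ΣF_x = 0: A_x − T·cos35° = 0 → A_x = 36.047 × 0.819152 = 29.53 kN.
ΣF_y = 0: A_y + T·sin35° − 45 = 0 → A_y = 45 − 36.047 × 0.573576 = 24.32 kN.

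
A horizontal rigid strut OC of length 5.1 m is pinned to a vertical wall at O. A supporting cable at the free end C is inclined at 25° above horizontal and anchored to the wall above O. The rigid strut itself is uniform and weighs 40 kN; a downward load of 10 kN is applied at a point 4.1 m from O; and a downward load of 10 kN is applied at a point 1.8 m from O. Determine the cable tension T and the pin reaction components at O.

ΣM about O: T·sin25°·5.1 − 40·2.55 − 10·4.1 − 10·1.8 = 0 → T = 161/(5.1·0.422618) = 74.6978 ≈ 74.70 kN.
ΣF_x = 0: O_x − T·cos25° = 0 → O_x = 74.6978 × 0.906308 = 67.70 kN.
ΣF_y = 0: O_y + T·sin25° − 40 − 10 − 10 = 0 → O_y = 60 − 74.6978 × 0.422618 = 28.43 kN.

T = 74.70 kN, O_x = 67.70 kN, O_y = 28.43 kN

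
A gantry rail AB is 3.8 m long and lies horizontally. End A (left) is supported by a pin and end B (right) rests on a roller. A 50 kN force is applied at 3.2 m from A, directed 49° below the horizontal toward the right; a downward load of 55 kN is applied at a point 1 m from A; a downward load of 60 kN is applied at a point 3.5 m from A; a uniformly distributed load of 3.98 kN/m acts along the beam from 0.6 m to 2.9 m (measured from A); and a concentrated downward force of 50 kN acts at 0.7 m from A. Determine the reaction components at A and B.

A_x = -32.80 kN, A_y = 96.95 kN, B_y = 114.9 kN

Resultant of the distributed load: 3.98 × 2.3 = 9.154 kN at 1.75 m from A.
ΣM about A: B_y·3.8 − 50·sin49°·3.2 − 55·1 − 60·3.5 − (3.98·2.3)·1.75 − 50·0.7 = 0 → B_y = 436.773/3.8 = 114.94 ≈ 114.9 kN.
ΣF_y = 0: A_y + 114.94 − 50·sin49° − 55 − 60 − 3.98·2.3 − 50 = 0 → A_y = 96.95 kN.
ΣF_x = 0: A_x + 50·cos49° = 0 → A_x = -32.80 kN.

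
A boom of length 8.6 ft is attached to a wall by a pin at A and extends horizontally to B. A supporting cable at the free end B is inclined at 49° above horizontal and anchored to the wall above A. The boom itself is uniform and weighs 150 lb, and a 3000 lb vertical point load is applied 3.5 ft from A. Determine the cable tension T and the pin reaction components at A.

T = 1717 lb, A_x = 1127 lb, A_y = 1854 lb

ΣM about A: T·sin49°·8.6 − 150·4.3 − 3000·3.5 = 0 → T = 11145/(8.6·0.75471) = 1717.12 ≈ 1717 lb.
ΣF_x = 0: A_x − T·cos49° = 0 → A_x = 1717.12 × 0.656059 = 1127 lb.
ΣF_y = 0: A_y + T·sin49° − 150 − 3000 = 0 → A_y = 3150 − 1717.12 × 0.75471 = 1854 lb.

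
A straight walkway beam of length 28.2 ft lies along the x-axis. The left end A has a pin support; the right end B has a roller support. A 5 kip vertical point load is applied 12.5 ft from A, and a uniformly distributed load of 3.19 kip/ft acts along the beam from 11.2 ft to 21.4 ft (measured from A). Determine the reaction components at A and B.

A_x = 0, A_y = 16.51 kip, B_y = 21.02 kip

Resultant of the distributed load: 3.19 × 10.2 = 32.538 kip at 16.3 ft from A.
Taking moments about A: B_y·28.2 − 5·12.5 − (3.19·10.2)·16.3 = 0 → B_y = 592.8694/28.2 = 21.0237 ≈ 21.02 kip.
ΣF_y = 0: A_y + 21.0237 − 5 − 3.19·10.2 = 0 → A_y = 16.51 kip.
ΣF_x = 0: no horizontal applied forces, so A_x = 0.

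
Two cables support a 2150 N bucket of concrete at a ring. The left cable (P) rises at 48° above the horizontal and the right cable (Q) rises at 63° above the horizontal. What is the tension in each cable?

T_P = 1046 N, T_Q = 1541 N

ΣF_x = 0: −T_P·cos48° + T_Q·cos63° = 0 → T_Q = 1.47389·T_P.
ΣF_y = 0: T_P·sin48° + T_Q·sin63° = 2150.
Substitute: T_P·(0.743145 + 1.47389·0.891007) = 2150 → T_P = 1045.52 ≈ 1046 N.
Then T_Q = 1.47389 × 1045.52 = 1541 N.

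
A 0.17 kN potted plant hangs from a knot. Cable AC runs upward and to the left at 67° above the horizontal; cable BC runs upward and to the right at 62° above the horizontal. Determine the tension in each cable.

T_AC = 0.1027 kN, T_BC = 0.08547 kN

ΣF_x = 0: −T_AC·cos67° + T_BC·cos62° = 0 → T_BC = 0.832279·T_AC.
ΣF_y = 0: T_AC·sin67° + T_BC·sin62° = 0.17.
Substitute: T_AC·(0.920505 + 0.832279·0.882948) = 0.17 → T_AC = 0.102696 ≈ 0.1027 kN.
Then T_BC = 0.832279 × 0.102696 = 0.08547 kN.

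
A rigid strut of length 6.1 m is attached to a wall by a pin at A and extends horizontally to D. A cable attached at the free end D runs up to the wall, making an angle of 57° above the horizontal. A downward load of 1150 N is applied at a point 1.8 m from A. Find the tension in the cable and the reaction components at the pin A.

T = 404.6 N, A_x = 220.4 N, A_y = 810.7 N

ΣM about A: T·sin57°·6.1 − 1150·1.8 = 0 → T = 2070/(6.1·0.838671) = 404.621 ≈ 404.6 N.
ΣF_x = 0: A_x − T·cos57° = 0 → A_x = 404.621 × 0.544639 = 220.4 N.
ΣF_y = 0: A_y + T·sin57° − 1150 = 0 → A_y = 1150 − 404.621 × 0.838671 = 810.7 N.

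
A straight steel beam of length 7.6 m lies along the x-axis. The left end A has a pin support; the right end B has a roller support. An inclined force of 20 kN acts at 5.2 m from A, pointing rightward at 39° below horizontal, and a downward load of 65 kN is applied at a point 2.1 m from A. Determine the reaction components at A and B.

ΣM about A: B_y·7.6 − 20·sin39°·5.2 − 65·2.1 = 0 → B_y = 201.949/7.6 = 26.5722 ≈ 26.57 kN.
ΣF_y = 0: A_y + 26.5722 − 20·sin39° − 65 = 0 → A_y = 51.01 kN.
ΣF_x = 0: A_x + 20·cos39° = 0 → A_x = -15.54 kN.

A_x = -15.54 kN, A_y = 51.01 kN, B_y = 26.57 kN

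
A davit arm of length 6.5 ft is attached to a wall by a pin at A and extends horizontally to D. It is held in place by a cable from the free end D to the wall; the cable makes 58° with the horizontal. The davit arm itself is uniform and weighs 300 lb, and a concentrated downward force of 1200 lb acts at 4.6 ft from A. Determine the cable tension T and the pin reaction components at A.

ΣM about A: T·sin58°·6.5 − 300·3.25 − 1200·4.6 = 0 → T = 6495/(6.5·0.848048) = 1178.27 ≈ 1178 lb.
ΣF_x = 0: A_x − T·cos58° = 0 → A_x = 1178.27 × 0.529919 = 624.4 lb.
ΣF_y = 0: A_y + T·sin58° − 300 − 1200 = 0 → A_y = 1500 − 1178.27 × 0.848048 = 500.8 lb.

T = 1178 lb, A_x = 624.4 lb, A_y = 500.8 lb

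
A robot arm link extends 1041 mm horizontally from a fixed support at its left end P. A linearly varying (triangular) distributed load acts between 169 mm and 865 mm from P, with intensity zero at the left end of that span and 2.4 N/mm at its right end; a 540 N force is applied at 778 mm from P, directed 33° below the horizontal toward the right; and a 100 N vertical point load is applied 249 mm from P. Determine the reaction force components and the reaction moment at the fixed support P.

Resultant of the triangular load: ½ × 2.4 × 696 = 835.2 N, acting at 633 mm from P (one-third of the span from the peak).
ΣF_x = 0: P_x + 540·cos33° = 0 → P_x = -452.9 N.
ΣF_y = 0: P_y − ½·2.4·696 − 540·sin33° − 100 = 0 → P_y = 1229 N.
ΣM about P: M_P − (½·2.4·696)·633 − 540·sin33°·778 − 100·249 = 0 → M_P = 782400 N·mm.

P_x = -452.9 N, P_y = 1229 N, M_P = 782400 N·mm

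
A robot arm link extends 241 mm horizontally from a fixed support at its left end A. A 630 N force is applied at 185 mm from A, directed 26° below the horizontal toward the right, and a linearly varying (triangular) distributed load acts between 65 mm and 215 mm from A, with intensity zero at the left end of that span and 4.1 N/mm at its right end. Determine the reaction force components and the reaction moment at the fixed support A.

Resultant of the triangular load: ½ × 4.1 × 150 = 307.5 N, acting at 165 mm from A (one-third of the span from the peak).
ΣF_x = 0: A_x + 630·cos26° = 0 → A_x = -566.2 N.
ΣF_y = 0: A_y − 630·sin26° − ½·4.1·150 = 0 → A_y = 583.7 N.
ΣM about A: M_A − 630·sin26°·185 − (½·4.1·150)·165 = 0 → M_A = 101800 N·mm.

A_x = -566.2 N, A_y = 583.7 N, M_A = 101800 N·mm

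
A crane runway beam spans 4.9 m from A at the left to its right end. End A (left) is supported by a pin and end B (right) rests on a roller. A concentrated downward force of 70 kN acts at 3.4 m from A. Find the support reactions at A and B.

ΣM about A: B_y·4.9 − 70·3.4 = 0 → B_y = 238/4.9 = 48.5714 ≈ 48.57 kN.
ΣF_y = 0: A_y + 48.5714 − 70 = 0 → A_y = 21.43 kN.
ΣF_x = 0: no horizontal applied forces, so A_x = 0.

A_x = 0, A_y = 21.43 kN, B_y = 48.57 kN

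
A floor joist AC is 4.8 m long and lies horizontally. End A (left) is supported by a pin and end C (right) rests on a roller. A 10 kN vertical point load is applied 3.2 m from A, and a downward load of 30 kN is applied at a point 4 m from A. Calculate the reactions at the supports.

Taking moments about A: C_y·4.8 − 10·3.2 − 30·4 = 0 → C_y = 152/4.8 = 31.6667 ≈ 31.67 kN.
ΣF_y = 0: A_y + 31.6667 − 10 − 30 = 0 → A_y = 8.333 kN.
ΣF_x = 0: no horizontal applied forces, so A_x = 0.

A_x = 0, A_y = 8.333 kN, C_y = 31.67 kN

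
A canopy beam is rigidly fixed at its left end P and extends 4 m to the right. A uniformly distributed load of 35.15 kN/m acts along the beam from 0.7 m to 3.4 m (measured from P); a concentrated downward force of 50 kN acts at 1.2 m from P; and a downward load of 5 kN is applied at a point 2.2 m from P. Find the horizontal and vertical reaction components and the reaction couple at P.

Resultant of the distributed load: 35.15 × 2.7 = 94.905 kN at 2.05 m from P.
ΣF_x = 0: P_x = 0.
ΣF_y = 0: P_y − 35.15·2.7 − 50 − 5 = 0 → P_y = 149.9 kN.
ΣM about P: M_P − (35.15·2.7)·2.05 − 50·1.2 − 5·2.2 = 0 → M_P = 265.6 kN·m.

P_x = 0, P_y = 149.9 kN, M_P = 265.6 kN·m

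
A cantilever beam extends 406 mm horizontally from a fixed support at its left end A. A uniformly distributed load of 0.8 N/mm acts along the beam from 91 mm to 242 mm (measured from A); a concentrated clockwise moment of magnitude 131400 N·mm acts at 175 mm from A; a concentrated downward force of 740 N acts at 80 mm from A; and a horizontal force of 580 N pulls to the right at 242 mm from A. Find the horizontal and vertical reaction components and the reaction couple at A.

Resultant of the distributed load: 0.8 × 151 = 120.8 N at 166.5 mm from A.
ΣF_x = 0: A_x + 580 = 0 → A_x = -580.0 N.
ΣF_y = 0: A_y − 0.8·151 − 740 = 0 → A_y = 860.8 N.
ΣM about A: M_A − (0.8·151)·166.5 − 131400 − 740·80 = 0 → M_A = 210700 N·mm.

A_x = -580.0 N, A_y = 860.8 N, M_A = 210700 N·mm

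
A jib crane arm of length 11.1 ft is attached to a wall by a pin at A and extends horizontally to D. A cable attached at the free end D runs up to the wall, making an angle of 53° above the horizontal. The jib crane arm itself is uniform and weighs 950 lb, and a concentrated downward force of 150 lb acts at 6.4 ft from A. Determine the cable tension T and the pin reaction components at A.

ΣM about A: T·sin53°·11.1 − 950·5.55 − 150·6.4 = 0 → T = 6232.5/(11.1·0.798636) = 703.057 ≈ 703.1 lb.
ΣF_x = 0: A_x − T·cos53° = 0 → A_x = 703.057 × 0.601815 = 423.1 lb.
ΣF_y = 0: A_y + T·sin53° − 950 − 150 = 0 → A_y = 1100 − 703.057 × 0.798636 = 538.5 lb.

T = 703.1 lb, A_x = 423.1 lb, A_y = 538.5 lb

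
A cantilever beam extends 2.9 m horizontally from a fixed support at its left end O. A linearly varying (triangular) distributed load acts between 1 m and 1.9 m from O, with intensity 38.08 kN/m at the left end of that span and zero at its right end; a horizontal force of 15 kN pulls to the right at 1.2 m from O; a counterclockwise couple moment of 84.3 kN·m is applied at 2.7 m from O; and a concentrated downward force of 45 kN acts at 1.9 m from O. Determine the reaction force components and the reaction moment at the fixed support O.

O_x = -15.00 kN, O_y = 62.14 kN, M_O = 23.48 kN·m

Resultant of the triangular load: ½ × 38.08 × 0.9 = 17.136 kN, acting at 1.3 m from O (one-third of the span from the peak).
ΣF_x = 0: O_x + 15 = 0 → O_x = -15.00 kN.
ΣF_y = 0: O_y − ½·38.08·0.9 − 45 = 0 → O_y = 62.14 kN.
ΣM about O: M_O − (½·38.08·0.9)·1.3 + 84.3 − 45·1.9 = 0 → M_O = 23.48 kN·m.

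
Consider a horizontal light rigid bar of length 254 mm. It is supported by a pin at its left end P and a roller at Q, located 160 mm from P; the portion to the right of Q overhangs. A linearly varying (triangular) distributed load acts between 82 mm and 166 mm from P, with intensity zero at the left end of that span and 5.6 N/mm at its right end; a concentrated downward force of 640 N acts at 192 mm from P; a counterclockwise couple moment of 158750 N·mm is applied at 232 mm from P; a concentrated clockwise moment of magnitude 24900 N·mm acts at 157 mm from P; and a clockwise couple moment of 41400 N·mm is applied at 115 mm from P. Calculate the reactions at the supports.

P_x = 0, P_y = 482.2 N, Q_y = 393.0 N

Resultant of the triangular load: ½ × 5.6 × 84 = 235.2 N, acting at 138 mm from P (one-third of the span from the peak).
Taking moments about P: Q_y·160 − (½·5.6·84)·138 − 640·192 + 158750 − 24900 − 41400 = 0 → Q_y = 62887.6/160 = 393.048 ≈ 393.0 N.
ΣF_y = 0: P_y + 393.048 − ½·5.6·84 − 640 = 0 → P_y = 482.2 N.
ΣF_x = 0: no horizontal applied forces, so P_x = 0.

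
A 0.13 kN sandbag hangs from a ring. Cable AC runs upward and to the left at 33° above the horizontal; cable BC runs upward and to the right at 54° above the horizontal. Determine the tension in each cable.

ΣF_x = 0: −T_AC·cos33° + T_BC·cos54° = 0 → T_BC = 1.42683·T_AC.
ΣF_y = 0: T_AC·sin33° + T_BC·sin54° = 0.13.
Substitute: T_AC·(0.544639 + 1.42683·0.809017) = 0.13 → T_AC = 0.076517 ≈ 0.07652 kN.
Then T_BC = 1.42683 × 0.076517 = 0.1092 kN.

T_AC = 0.07652 kN, T_BC = 0.1092 kN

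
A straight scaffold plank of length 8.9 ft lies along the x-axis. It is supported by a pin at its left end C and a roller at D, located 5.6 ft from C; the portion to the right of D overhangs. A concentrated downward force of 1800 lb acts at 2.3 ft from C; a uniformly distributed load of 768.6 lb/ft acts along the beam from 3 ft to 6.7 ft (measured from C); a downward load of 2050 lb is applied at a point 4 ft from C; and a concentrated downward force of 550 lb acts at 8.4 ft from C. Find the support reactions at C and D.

Resultant of the distributed load: 768.6 × 3.7 = 2843.82 lb at 4.85 ft from C.
ΣM about C: D_y·5.6 − 1800·2.3 − (768.6·3.7)·4.85 − 2050·4 − 550·8.4 = 0 → D_y = 30752.527/5.6 = 5491.52 ≈ 5492 lb.
ΣF_y = 0: C_y + 5491.52 − 1800 − 768.6·3.7 − 2050 − 550 = 0 → C_y = 1752 lb.
ΣF_x = 0: no horizontal applied forces, so C_x = 0.

C_x = 0, C_y = 1752 lb, D_y = 5492 lb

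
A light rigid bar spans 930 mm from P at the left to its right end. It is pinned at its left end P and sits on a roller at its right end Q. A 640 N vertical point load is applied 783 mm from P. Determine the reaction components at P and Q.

P_x = 0, P_y = 101.2 N, Q_y = 538.8 N

Moments about P: Q_y·930 − 640·783 = 0 → Q_y = 501120/930 = 538.839 ≈ 538.8 N.
ΣF_y = 0: P_y + 538.839 − 640 = 0 → P_y = 101.2 N.
ΣF_x = 0: no horizontal applied forces, so P_x = 0.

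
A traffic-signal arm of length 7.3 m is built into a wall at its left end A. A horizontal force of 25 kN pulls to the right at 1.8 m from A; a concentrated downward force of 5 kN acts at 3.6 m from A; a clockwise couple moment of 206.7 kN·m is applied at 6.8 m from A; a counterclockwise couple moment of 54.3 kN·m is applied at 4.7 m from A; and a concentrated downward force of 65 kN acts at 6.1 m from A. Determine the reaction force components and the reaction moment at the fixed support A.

ΣF_x = 0: A_x + 25 = 0 → A_x = -25.00 kN.
ΣF_y = 0: A_y − 5 − 65 = 0 → A_y = 70.00 kN.
ΣM about A: M_A − 5·3.6 − 206.7 + 54.3 − 65·6.1 = 0 → M_A = 566.9 kN·m.

A_x = -25.00 kN, A_y = 70.00 kN, M_A = 566.9 kN·m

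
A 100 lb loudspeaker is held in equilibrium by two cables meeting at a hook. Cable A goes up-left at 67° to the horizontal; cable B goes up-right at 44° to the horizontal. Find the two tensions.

ΣF_x = 0: −T_A·cos67° + T_B·cos44° = 0 → T_B = 0.54318·T_A.
ΣF_y = 0: T_A·sin67° + T_B·sin44° = 100.
Substitute: T_A·(0.920505 + 0.54318·0.694658) = 100 → T_A = 77.0517 ≈ 77.05 lb.
Then T_B = 0.54318 × 77.0517 = 41.85 lb.

T_A = 77.05 lb, T_B = 41.85 lb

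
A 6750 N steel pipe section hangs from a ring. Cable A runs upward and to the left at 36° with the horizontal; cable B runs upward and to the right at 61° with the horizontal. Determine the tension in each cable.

ΣF_x = 0: −T_A·cos36° + T_B·cos61° = 0 → T_B = 1.66873·T_A.
ΣF_y = 0: T_A·sin36° + T_B·sin61° = 6750.
Substitute: T_A·(0.587785 + 1.66873·0.87462) = 6750 → T_A = 3297.04 ≈ 3297 N.
Then T_B = 1.66873 × 3297.04 = 5502 N.

T_A = 3297 N, T_B = 5502 N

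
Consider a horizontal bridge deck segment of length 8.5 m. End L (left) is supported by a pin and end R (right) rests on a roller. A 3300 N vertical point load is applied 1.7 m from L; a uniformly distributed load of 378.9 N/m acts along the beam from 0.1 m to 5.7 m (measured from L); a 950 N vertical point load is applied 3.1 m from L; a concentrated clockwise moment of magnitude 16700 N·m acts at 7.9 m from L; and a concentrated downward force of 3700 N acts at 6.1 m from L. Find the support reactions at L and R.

Resultant of the distributed load: 378.9 × 5.6 = 2121.84 N at 2.9 m from L.
Taking moments about L: R_y·8.5 − 3300·1.7 − (378.9·5.6)·2.9 − 950·3.1 − 16700 − 3700·6.1 = 0 → R_y = 53978.336/8.5 = 6350.39 ≈ 6350 N.
ΣF_y = 0: L_y + 6350.39 − 3300 − 378.9·5.6 − 950 − 3700 = 0 → L_y = 3721 N.
ΣF_x = 0: no horizontal applied forces, so L_x = 0.

L_x = 0, L_y = 3721 N, R_y = 6350 N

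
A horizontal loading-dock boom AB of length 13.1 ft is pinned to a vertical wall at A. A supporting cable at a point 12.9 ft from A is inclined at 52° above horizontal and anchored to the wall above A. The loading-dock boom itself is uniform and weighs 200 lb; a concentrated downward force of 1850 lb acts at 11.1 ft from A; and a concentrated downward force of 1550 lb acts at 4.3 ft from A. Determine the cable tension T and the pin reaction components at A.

T = 2805 lb, A_x = 1727 lb, A_y = 1390 lb

ΣM about A: T·sin52°·12.9 − 200·6.55 − 1850·11.1 − 1550·4.3 = 0 → T = 28510/(12.9·0.788011) = 2804.63 ≈ 2805 lb.
ΣF_x = 0: A_x − T·cos52° = 0 → A_x = 2804.63 × 0.615661 = 1727 lb.
ΣF_y = 0: A_y + T·sin52° − 200 − 1850 − 1550 = 0 → A_y = 3600 − 2804.63 × 0.788011 = 1390 lb.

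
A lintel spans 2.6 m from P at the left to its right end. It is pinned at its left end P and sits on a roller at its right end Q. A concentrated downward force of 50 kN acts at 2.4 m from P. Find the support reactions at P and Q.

P_x = 0, P_y = 3.846 kN, Q_y = 46.15 kN

ΣM about P: Q_y·2.6 − 50·2.4 = 0 → Q_y = 120/2.6 = 46.1538 ≈ 46.15 kN.
ΣF_y = 0: P_y + 46.1538 − 50 = 0 → P_y = 3.846 kN.
ΣF_x = 0: no horizontal applied forces, so P_x = 0.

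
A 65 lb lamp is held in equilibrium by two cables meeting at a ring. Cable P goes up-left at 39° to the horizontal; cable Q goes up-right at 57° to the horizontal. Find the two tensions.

ΣF_x = 0: −T_P·cos39° + T_Q·cos57° = 0 → T_Q = 1.4269·T_P.
ΣF_y = 0: T_P·sin39° + T_Q·sin57° = 65.
Substitute: T_P·(0.62932 + 1.4269·0.838671) = 65 → T_P = 35.5966 ≈ 35.60 lb.
Then T_Q = 1.4269 × 35.5966 = 50.79 lb.

T_P = 35.60 lb, T_Q = 50.79 lb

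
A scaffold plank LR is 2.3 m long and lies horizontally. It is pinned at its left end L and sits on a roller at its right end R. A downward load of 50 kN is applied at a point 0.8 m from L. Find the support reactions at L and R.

Moments about L: R_y·2.3 − 50·0.8 = 0 → R_y = 40/2.3 = 17.3913 ≈ 17.39 kN.
ΣF_y = 0: L_y + 17.3913 − 50 = 0 → L_y = 32.61 kN.
ΣF_x = 0: no horizontal applied forces, so L_x = 0.

L_x = 0, L_y = 32.61 kN, R_y = 17.39 kN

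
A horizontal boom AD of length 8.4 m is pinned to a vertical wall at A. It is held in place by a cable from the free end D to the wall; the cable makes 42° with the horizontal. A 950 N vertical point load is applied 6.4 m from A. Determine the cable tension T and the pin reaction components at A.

T = 1082 N, A_x = 803.9 N, A_y = 226.2 N

ΣM about A: T·sin42°·8.4 − 950·6.4 = 0 → T = 6080/(8.4·0.669131) = 1081.72 ≈ 1082 N.
ΣF_x = 0: A_x − T·cos42° = 0 → A_x = 1081.72 × 0.743145 = 803.9 N.
ΣF_y = 0: A_y + T·sin42° − 950 = 0 → A_y = 950 − 1081.72 × 0.669131 = 226.2 N.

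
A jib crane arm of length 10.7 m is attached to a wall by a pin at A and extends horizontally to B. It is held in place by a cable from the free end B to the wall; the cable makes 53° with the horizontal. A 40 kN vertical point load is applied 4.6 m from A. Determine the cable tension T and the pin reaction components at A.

T = 21.53 kN, A_x = 12.96 kN, A_y = 22.80 kN

ΣM about A: T·sin53°·10.7 − 40·4.6 = 0 → T = 184/(10.7·0.798636) = 21.532 ≈ 21.53 kN.
ΣF_x = 0: A_x − T·cos53° = 0 → A_x = 21.532 × 0.601815 = 12.96 kN.
ΣF_y = 0: A_y + T·sin53° − 40 = 0 → A_y = 40 − 21.532 × 0.798636 = 22.80 kN.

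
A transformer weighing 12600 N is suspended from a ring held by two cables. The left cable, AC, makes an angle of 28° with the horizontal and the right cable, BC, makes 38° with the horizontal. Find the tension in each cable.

ΣF_x = 0: −T_AC·cos28° + T_BC·cos38° = 0 → T_BC = 1.12048·T_AC.
ΣF_y = 0: T_AC·sin28° + T_BC·sin38° = 12600.
Substitute: T_AC·(0.469472 + 1.12048·0.615661) = 12600 → T_AC = 10868.6 ≈ 10870 N.
Then T_BC = 1.12048 × 10868.6 = 12180 N.

T_AC = 10870 N, T_BC = 12180 N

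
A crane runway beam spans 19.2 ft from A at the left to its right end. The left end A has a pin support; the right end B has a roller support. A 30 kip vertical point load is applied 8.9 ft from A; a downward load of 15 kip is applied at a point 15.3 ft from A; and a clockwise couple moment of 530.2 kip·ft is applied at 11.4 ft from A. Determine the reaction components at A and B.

A_x = 0, A_y = -8.474 kip, B_y = 53.47 kip

Moments about A: B_y·19.2 − 30·8.9 − 15·15.3 − 530.2 = 0 → B_y = 1026.7/19.2 = 53.474 ≈ 53.47 kip.
ΣF_y = 0: A_y + 53.474 − 30 − 15 = 0 → A_y = -8.474 kip.
ΣF_x = 0: no horizontal applied forces, so A_x = 0.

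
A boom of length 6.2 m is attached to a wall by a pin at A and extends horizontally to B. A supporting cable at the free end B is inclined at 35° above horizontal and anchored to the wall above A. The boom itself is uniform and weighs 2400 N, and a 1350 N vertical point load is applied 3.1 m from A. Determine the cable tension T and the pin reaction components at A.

ΣM about A: T·sin35°·6.2 − 2400·3.1 − 1350·3.1 = 0 → T = 11625/(6.2·0.573576) = 3268.97 ≈ 3269 N.
ΣF_x = 0: A_x − T·cos35° = 0 → A_x = 3268.97 × 0.819152 = 2678 N.
ΣF_y = 0: A_y + T·sin35° − 2400 − 1350 = 0 → A_y = 3750 − 3268.97 × 0.573576 = 1875 N.

T = 3269 N, A_x = 2678 N, A_y = 1875 N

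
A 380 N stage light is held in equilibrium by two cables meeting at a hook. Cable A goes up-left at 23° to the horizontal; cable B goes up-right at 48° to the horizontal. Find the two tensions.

T_A = 268.9 N, T_B = 369.9 N

ΣF_x = 0: −T_A·cos23° + T_B·cos48° = 0 → T_B = 1.37567·T_A.
ΣF_y = 0: T_A·sin23° + T_B·sin48° = 380.
Substitute: T_A·(0.390731 + 1.37567·0.743145) = 380 → T_A = 268.921 ≈ 268.9 N.
Then T_B = 1.37567 × 268.921 = 369.9 N.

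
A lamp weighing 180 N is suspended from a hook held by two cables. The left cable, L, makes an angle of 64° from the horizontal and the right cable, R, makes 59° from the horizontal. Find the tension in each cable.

T_L = 110.5 N, T_R = 94.09 N

ΣF_x = 0: −T_L·cos64° + T_R·cos59° = 0 → T_R = 0.851143·T_L.
ΣF_y = 0: T_L·sin64° + T_R·sin59° = 180.
Substitute: T_L·(0.898794 + 0.851143·0.857167) = 180 → T_L = 110.54 ≈ 110.5 N.
Then T_R = 0.851143 × 110.54 = 94.09 N.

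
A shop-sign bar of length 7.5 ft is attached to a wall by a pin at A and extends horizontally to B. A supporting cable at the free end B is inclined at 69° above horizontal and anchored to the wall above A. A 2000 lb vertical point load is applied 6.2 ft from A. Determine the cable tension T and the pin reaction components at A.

T = 1771 lb, A_x = 634.7 lb, A_y = 346.7 lb

ΣM about A: T·sin69°·7.5 − 2000·6.2 = 0 → T = 12400/(7.5·0.93358) = 1770.96 ≈ 1771 lb.
ΣF_x = 0: A_x − T·cos69° = 0 → A_x = 1770.96 × 0.358368 = 634.7 lb.
ΣF_y = 0: A_y + T·sin69° − 2000 = 0 → A_y = 2000 − 1770.96 × 0.93358 = 346.7 lb.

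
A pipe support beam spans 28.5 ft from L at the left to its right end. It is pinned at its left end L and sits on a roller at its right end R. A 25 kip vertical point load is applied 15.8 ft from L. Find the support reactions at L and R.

L_x = 0, L_y = 11.14 kip, R_y = 13.86 kip

Taking moments about L: R_y·28.5 − 25·15.8 = 0 → R_y = 395/28.5 = 13.8596 ≈ 13.86 kip.
ΣF_y = 0: L_y + 13.8596 − 25 = 0 → L_y = 11.14 kip.
ΣF_x = 0: no horizontal applied forces, so L_x = 0.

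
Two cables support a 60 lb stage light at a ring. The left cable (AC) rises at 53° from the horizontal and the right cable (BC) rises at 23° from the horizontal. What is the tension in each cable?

ΣF_x = 0: −T_AC·cos53° + T_BC·cos23° = 0 → T_BC = 0.653788·T_AC.
ΣF_y = 0: T_AC·sin53° + T_BC·sin23° = 60.
Substitute: T_AC·(0.798636 + 0.653788·0.390731) = 60 → T_AC = 56.9211 ≈ 56.92 lb.
Then T_BC = 0.653788 × 56.9211 = 37.21 lb.

T_AC = 56.92 lb, T_BC = 37.21 lb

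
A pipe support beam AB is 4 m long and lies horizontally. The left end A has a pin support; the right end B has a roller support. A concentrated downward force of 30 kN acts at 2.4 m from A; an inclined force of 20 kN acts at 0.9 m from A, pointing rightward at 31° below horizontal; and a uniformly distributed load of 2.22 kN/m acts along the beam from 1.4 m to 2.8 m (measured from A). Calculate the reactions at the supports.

Resultant of the distributed load: 2.22 × 1.4 = 3.108 kN at 2.1 m from A.
ΣM about A: B_y·4 − 30·2.4 − 20·sin31°·0.9 − (2.22·1.4)·2.1 = 0 → B_y = 87.7975/4 = 21.9494 ≈ 21.95 kN.
ΣF_y = 0: A_y + 21.9494 − 30 − 20·sin31° − 2.22·1.4 = 0 → A_y = 21.46 kN.
ΣF_x = 0: A_x + 20·cos31° = 0 → A_x = -17.14 kN.

A_x = -17.14 kN, A_y = 21.46 kN, B_y = 21.95 kN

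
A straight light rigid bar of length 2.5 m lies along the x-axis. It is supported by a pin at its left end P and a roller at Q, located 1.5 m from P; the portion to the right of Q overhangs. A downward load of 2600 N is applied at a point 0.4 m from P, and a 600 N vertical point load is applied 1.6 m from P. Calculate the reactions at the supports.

ΣM about P: Q_y·1.5 − 2600·0.4 − 600·1.6 = 0 → Q_y = 2000/1.5 = 1333.33 ≈ 1333 N.
ΣF_y = 0: P_y + 1333.33 − 2600 − 600 = 0 → P_y = 1867 N.
ΣF_x = 0: no horizontal applied forces, so P_x = 0.

P_x = 0, P_y = 1867 N, Q_y = 1333 N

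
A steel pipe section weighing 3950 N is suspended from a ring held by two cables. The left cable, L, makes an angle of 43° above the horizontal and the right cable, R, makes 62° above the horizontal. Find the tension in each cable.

ΣF_x = 0: −T_L·cos43° + T_R·cos62° = 0 → T_R = 1.55782·T_L.
ΣF_y = 0: T_L·sin43° + T_R·sin62° = 3950.
Substitute: T_L·(0.681998 + 1.55782·0.882948) = 3950 → T_L = 1919.83 ≈ 1920 N.
Then T_R = 1.55782 × 1919.83 = 2991 N.

T_L = 1920 N, T_R = 2991 N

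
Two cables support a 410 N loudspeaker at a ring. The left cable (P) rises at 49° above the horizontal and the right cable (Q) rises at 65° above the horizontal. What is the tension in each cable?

ΣF_x = 0: −T_P·cos49° + T_Q·cos65° = 0 → T_Q = 1.55237·T_P.
ΣF_y = 0: T_P·sin49° + T_Q·sin65° = 410.
Substitute: T_P·(0.75471 + 1.55237·0.906308) = 410 → T_P = 189.671 ≈ 189.7 N.
Then T_Q = 1.55237 × 189.671 = 294.4 N.

T_P = 189.7 N, T_Q = 294.4 N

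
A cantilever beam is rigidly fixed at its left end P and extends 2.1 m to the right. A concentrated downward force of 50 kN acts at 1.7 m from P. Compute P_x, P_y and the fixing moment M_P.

ΣF_x = 0: P_x = 0.
ΣF_y = 0: P_y − 50 = 0 → P_y = 50.00 kN.
ΣM about P: M_P − 50·1.7 = 0 → M_P = 85.00 kN·m.

P_x = 0, P_y = 50.00 kN, M_P = 85.00 kN·m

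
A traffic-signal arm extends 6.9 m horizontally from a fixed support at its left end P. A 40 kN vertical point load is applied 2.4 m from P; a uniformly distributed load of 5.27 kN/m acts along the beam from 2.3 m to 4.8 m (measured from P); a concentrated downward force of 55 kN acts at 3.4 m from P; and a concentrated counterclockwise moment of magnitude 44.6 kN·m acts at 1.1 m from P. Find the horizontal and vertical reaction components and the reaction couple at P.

P_x = 0, P_y = 108.2 kN, M_P = 285.2 kN·m

Resultant of the distributed load: 5.27 × 2.5 = 13.175 kN at 3.55 m from P.
ΣF_x = 0: P_x = 0.
ΣF_y = 0: P_y − 40 − 5.27·2.5 − 55 = 0 → P_y = 108.2 kN.
ΣM about P: M_P − 40·2.4 − (5.27·2.5)·3.55 − 55·3.4 + 44.6 = 0 → M_P = 285.2 kN·m.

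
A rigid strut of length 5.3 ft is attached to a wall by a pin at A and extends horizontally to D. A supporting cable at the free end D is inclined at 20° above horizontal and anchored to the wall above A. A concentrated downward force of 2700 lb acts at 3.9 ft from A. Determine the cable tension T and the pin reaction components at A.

ΣM about A: T·sin20°·5.3 − 2700·3.9 = 0 → T = 10530/(5.3·0.34202) = 5808.99 ≈ 5809 lb.
ΣF_x = 0: A_x − T·cos20° = 0 → A_x = 5808.99 × 0.939693 = 5459 lb.
ΣF_y = 0: A_y + T·sin20° − 2700 = 0 → A_y = 2700 − 5808.99 × 0.34202 = 713.2 lb.

T = 5809 lb, A_x = 5459 lb, A_y = 713.2 lb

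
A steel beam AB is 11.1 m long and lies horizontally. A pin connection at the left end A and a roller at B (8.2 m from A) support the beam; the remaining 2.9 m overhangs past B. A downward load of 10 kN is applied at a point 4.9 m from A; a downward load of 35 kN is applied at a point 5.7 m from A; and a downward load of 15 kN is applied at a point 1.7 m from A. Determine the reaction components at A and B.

ΣM about A: B_y·8.2 − 10·4.9 − 35·5.7 − 15·1.7 = 0 → B_y = 274/8.2 = 33.4146 ≈ 33.41 kN.
ΣF_y = 0: A_y + 33.4146 − 10 − 35 − 15 = 0 → A_y = 26.59 kN.
ΣF_x = 0: no horizontal applied forces, so A_x = 0.

A_x = 0, A_y = 26.59 kN, B_y = 33.41 kN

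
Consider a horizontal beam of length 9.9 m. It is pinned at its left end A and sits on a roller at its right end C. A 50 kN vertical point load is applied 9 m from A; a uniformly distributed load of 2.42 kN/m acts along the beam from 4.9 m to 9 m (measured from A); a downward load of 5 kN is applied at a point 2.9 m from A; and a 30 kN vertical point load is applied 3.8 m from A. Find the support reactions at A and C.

A_x = 0, A_y = 29.52 kN, C_y = 65.40 kN

Resultant of the distributed load: 2.42 × 4.1 = 9.922 kN at 6.95 m from A.
Taking moments about A: C_y·9.9 − 50·9 − (2.42·4.1)·6.95 − 5·2.9 − 30·3.8 = 0 → C_y = 647.4579/9.9 = 65.3998 ≈ 65.40 kN.
ΣF_y = 0: A_y + 65.3998 − 50 − 2.42·4.1 − 5 − 30 = 0 → A_y = 29.52 kN.
ΣF_x = 0: no horizontal applied forces, so A_x = 0.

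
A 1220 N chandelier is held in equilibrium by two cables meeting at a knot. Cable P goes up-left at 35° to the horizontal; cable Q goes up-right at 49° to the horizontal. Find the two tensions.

ΣF_x = 0: −T_P·cos35° + T_Q·cos49° = 0 → T_Q = 1.2486·T_P.
ΣF_y = 0: T_P·sin35° + T_Q·sin49° = 1220.
Substitute: T_P·(0.573576 + 1.2486·0.75471) = 1220 → T_P = 804.799 ≈ 804.8 N.
Then T_Q = 1.2486 × 804.799 = 1005 N.

T_P = 804.8 N, T_Q = 1005 N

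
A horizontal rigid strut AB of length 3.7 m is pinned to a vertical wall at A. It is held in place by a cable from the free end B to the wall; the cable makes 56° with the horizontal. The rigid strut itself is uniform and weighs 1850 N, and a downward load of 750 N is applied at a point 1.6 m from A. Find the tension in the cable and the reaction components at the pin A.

T = 1507 N, A_x = 842.7 N, A_y = 1351 N

ΣM about A: T·sin56°·3.7 − 1850·1.85 − 750·1.6 = 0 → T = 4622.5/(3.7·0.829038) = 1506.96 ≈ 1507 N.
ΣF_x = 0: A_x − T·cos56° = 0 → A_x = 1506.96 × 0.559193 = 842.7 N.
ΣF_y = 0: A_y + T·sin56° − 1850 − 750 = 0 → A_y = 2600 − 1506.96 × 0.829038 = 1351 N.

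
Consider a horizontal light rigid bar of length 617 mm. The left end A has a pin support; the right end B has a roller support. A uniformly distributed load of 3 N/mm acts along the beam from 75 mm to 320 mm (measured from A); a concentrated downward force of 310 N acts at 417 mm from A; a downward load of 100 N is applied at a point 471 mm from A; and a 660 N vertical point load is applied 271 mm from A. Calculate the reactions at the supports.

A_x = 0, A_y = 994.0 N, B_y = 811.0 N

Resultant of the distributed load: 3 × 245 = 735 N at 197.5 mm from A.
ΣM about A: B_y·617 − (3·245)·197.5 − 310·417 − 100·471 − 660·271 = 0 → B_y = 500392.5/617 = 811.009 ≈ 811.0 N.
ΣF_y = 0: A_y + 811.009 − 3·245 − 310 − 100 − 660 = 0 → A_y = 994.0 N.
ΣF_x = 0: no horizontal applied forces, so A_x = 0.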